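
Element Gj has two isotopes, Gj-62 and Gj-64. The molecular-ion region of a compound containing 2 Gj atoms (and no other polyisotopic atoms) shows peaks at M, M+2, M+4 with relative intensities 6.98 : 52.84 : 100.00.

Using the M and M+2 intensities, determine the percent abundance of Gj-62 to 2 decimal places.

Write p for the Gj-62 fraction. I(M+2)/I(M) = [C(2,1)·p^1·(1−p)] / p^2 = 2·(1−p)/p = 52.84/6.98 = 7.5702
(1−p)/p = 7.5702/2 = 3.7851  ⇒  p = 1/(1 + 3.7851) = 0.2090
Gj-62: 20.90%, Gj-64: 79.10%.

20.90%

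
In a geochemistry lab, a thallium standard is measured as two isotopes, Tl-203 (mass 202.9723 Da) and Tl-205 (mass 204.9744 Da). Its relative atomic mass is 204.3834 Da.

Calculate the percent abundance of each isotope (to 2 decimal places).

With x = fraction of Tl-203 (so Tl-205 is 1 − x):
202.9723·x + 204.9744·(1 − x) = 204.3834
(202.9723 − 204.9744)·x = 204.3834 − 204.9744
x = -0.5910 / -2.0021 = 0.29519 → 29.52% Tl-203, 70.48% Tl-205.

Tl-203: 29.52%, Tl-205: 70.48%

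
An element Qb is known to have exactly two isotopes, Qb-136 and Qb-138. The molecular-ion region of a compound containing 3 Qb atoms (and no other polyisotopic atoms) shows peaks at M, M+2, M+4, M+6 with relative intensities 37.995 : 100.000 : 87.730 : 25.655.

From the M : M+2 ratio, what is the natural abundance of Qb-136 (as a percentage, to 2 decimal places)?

53.27%

Write p for the Qb-136 fraction. I(M+2)/I(M) = [C(3,1)·p^2·(1−p)] / p^3 = 3·(1−p)/p = 100.000/37.995 = 2.6319
(1−p)/p = 2.6319/3 = 0.8773  ⇒  p = 1/(1 + 0.8773) = 0.5327
Qb-136: 53.27%, Qb-138: 46.73%.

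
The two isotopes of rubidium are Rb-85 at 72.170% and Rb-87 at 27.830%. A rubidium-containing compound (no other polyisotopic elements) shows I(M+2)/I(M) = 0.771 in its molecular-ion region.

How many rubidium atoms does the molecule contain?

With n Rb atoms, P(M+2)/P(M) = C(n,1)·p^(n−1)q / p^n = n·q/p = n · 0.27830/0.72170.
n = 0.771 × 0.72170/0.27830 = 2.00 ≈ 2

2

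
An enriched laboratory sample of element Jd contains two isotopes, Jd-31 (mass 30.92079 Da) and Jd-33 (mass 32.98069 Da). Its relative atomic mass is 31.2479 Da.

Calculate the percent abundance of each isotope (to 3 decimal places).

Jd-31: 84.120%, Jd-33: 15.880%

With x = fraction of Jd-31 (so Jd-33 is 1 − x):
30.92079·x + 32.98069·(1 − x) = 31.2479
(30.92079 − 32.98069)·x = 31.2479 − 32.98069
x = -1.73279 / -2.05990 = 0.84120 → 84.120% Jd-31, 15.880% Jd-33.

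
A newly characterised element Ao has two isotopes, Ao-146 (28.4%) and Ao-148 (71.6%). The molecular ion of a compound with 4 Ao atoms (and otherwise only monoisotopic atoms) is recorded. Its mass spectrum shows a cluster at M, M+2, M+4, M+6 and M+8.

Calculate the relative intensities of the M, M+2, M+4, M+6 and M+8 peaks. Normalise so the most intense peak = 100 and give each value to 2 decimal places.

Expanding (0.284 + 0.716)^4:
P(M) = 0.284^4 = 0.006505
P(M+2) = 4 × 0.284^3 × 0.716^1 = 0.065604
P(M+4) = 6 × 0.284^2 × 0.716^2 = 0.248093
P(M+6) = 4 × 0.284^1 × 0.716^3 = 0.416982
P(M+8) = 0.716^4 = 0.262816
The M+6 peak is largest (0.416982); scaling to 100 gives 1.56 : 15.73 : 59.50 : 100.00 : 63.03.

1.56 : 15.73 : 59.50 : 100.00 : 63.03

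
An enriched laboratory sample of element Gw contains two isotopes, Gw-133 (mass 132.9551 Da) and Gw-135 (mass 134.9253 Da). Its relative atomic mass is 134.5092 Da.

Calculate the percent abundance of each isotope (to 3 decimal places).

Writing the weighted mean with unknown fraction x of Gw-133:
132.9551·x + 134.9253·(1 − x) = 134.5092
(132.9551 − 134.9253)·x = 134.5092 − 134.9253
x = -0.4161 / -1.9702 = 0.21120 → 21.120% Gw-133, 78.880% Gw-135.

Gw-133: 21.120%, Gw-135: 78.880%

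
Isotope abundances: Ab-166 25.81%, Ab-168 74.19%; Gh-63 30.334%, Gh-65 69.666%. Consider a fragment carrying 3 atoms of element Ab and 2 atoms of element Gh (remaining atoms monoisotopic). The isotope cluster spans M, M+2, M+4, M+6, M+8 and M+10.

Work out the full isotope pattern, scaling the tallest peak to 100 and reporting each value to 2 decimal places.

Element Ab pattern (n=3): 0.01719349 : 0.14826636 : 0.42618681 : 0.40835334
Element Gh pattern (n=2): 0.09201516 : 0.42264969 : 0.48533516
Convolve the two distributions (both contribute in 2-u steps):
  M: 0.01719349×0.09201516 = 0.001582
  M+2: 0.01719349×0.42264969 + 0.14826636×0.09201516 = 0.020910
  M+4: 0.01719349×0.48533516 + 0.14826636×0.42264969 + 0.42618681×0.09201516 = 0.110225
  M+6: 0.14826636×0.48533516 + 0.42618681×0.42264969 + 0.40835334×0.09201516 = 0.289661
  M+8: 0.42618681×0.48533516 + 0.40835334×0.42264969 = 0.379434
  M+10: 0.40835334×0.48533516 = 0.198188
Scale to base peak (0.379434) = 100: 0.42 : 5.51 : 29.05 : 76.34 : 100.00 : 52.23

0.42 : 5.51 : 29.05 : 76.34 : 100.00 : 52.23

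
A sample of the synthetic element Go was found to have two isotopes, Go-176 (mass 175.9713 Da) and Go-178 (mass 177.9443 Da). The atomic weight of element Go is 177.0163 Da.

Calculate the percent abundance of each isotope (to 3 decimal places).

With x = fraction of Go-176 (so Go-178 is 1 − x):
175.9713·x + 177.9443·(1 − x) = 177.0163
(175.9713 − 177.9443)·x = 177.0163 − 177.9443
x = -0.9280 / -1.9730 = 0.47035 → 47.035% Go-176, 52.965% Go-178.

Go-176: 47.035%, Go-178: 52.965%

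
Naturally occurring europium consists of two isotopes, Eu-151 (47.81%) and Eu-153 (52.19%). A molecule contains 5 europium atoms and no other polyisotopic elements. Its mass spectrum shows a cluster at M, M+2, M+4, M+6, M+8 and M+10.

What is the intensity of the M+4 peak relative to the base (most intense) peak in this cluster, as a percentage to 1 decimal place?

91.6%

Term probabilities: M 0.0250, M+2 0.1363, M+4 0.2977, M+6 0.3249, M+8 0.1774, M+10 0.0387. Base peak = M+6.
P(M+6) = C(5,3) × 0.4781^2 × 0.5219^3 = 10 × 0.22857961 × 0.14215492 = 0.324937 (base)
P(M+4) = C(5,2) × 0.4781^3 × 0.5219^2 = 10 × 0.10928391 × 0.27237961 = 0.297667
Relative intensity = 0.297667 / 0.324937 × 100 = 91.6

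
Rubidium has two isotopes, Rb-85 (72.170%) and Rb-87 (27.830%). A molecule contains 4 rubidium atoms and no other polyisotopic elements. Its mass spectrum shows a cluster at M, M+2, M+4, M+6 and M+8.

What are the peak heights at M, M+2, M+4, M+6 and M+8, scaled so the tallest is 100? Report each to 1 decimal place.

Each Rb atom is independently Rb-85 (p = 0.72170) or Rb-87 (q = 0.27830); the cluster is the binomial expansion (p + q)^4.
P(M) = 0.72170^4 = 0.271286
P(M+2) = 4 × 0.72170^3 × 0.27830^1 = 0.418450
P(M+4) = 6 × 0.72170^2 × 0.27830^2 = 0.242042
P(M+6) = 4 × 0.72170^1 × 0.27830^3 = 0.062224
P(M+8) = 0.27830^4 = 0.005999
The M+2 peak is largest (0.418450); scaling to 100 gives 64.8 : 100.0 : 57.8 : 14.9 : 1.4.

64.8 : 100.0 : 57.8 : 14.9 : 1.4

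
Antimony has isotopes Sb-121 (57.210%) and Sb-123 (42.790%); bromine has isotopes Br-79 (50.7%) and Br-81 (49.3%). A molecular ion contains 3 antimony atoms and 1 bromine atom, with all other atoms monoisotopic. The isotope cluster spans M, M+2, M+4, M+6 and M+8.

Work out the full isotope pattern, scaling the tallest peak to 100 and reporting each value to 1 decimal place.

Antimony pattern (n=3): 0.18724742 : 0.42015297 : 0.3142518 : 0.07834781
Bromine pattern (n=1): 0.5070 : 0.4930
Convolve the two distributions (both contribute in 2-u steps):
  M: 0.18724742×0.5070 = 0.094934
  M+2: 0.18724742×0.4930 + 0.42015297×0.5070 = 0.305331
  M+4: 0.42015297×0.4930 + 0.3142518×0.5070 = 0.366461
  M+6: 0.3142518×0.4930 + 0.07834781×0.5070 = 0.194648
  M+8: 0.07834781×0.4930 = 0.038625
Scale to base peak (0.366461) = 100: 25.9 : 83.3 : 100.0 : 53.1 : 10.5

25.9 : 83.3 : 100.0 : 53.1 : 10.5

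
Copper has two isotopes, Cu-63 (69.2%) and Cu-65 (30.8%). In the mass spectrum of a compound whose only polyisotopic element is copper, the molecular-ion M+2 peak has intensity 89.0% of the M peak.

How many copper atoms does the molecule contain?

For n independent Cu atoms, I(M+2)/I(M) = n · (abundance Cu-65) / (abundance Cu-63) = n · 0.308/0.692.
n = 0.890 × 0.692/0.308 = 2.00 ≈ 2

2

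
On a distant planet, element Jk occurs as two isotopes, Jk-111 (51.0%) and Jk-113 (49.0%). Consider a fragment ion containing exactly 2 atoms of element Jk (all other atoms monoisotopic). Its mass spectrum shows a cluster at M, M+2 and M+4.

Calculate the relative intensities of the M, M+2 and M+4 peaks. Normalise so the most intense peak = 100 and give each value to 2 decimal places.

The 2 Jk atoms are independent, so intensities follow the terms of (0.510 + 0.490)^2.
P(M) = 0.510^2 = 0.260100
P(M+2) = 2 × 0.510^1 × 0.490^1 = 0.499800
P(M+4) = 0.490^2 = 0.240100
The M+2 peak is largest (0.499800); scaling to 100 gives 52.04 : 100.00 : 48.04.

52.04 : 100.00 : 48.04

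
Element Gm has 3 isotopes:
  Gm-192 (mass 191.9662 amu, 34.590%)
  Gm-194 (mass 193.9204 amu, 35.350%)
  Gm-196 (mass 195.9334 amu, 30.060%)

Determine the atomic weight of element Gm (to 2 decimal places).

The abundance-weighted mean is 0.34590 × 191.9662 + 0.35350 × 193.9204 + 0.30060 × 195.9334
= 66.40111 + 68.55086 + 58.89758 = 193.84955 amu

193.85 amu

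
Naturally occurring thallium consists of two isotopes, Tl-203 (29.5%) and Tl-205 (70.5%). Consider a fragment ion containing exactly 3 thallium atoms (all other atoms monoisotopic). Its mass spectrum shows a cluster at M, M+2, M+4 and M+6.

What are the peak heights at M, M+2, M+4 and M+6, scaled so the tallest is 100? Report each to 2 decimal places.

Each Tl atom is independently Tl-203 (p = 0.295) or Tl-205 (q = 0.705); the cluster is the binomial expansion (p + q)^3.
P(M) = 0.295^3 = 0.025672
P(M+2) = 3 × 0.295^2 × 0.705^1 = 0.184058
P(M+4) = 3 × 0.295^1 × 0.705^2 = 0.439867
P(M+6) = 0.705^3 = 0.350403
The M+4 peak is largest (0.439867); scaling to 100 gives 5.84 : 41.84 : 100.00 : 79.66.

5.84 : 41.84 : 100.00 : 79.66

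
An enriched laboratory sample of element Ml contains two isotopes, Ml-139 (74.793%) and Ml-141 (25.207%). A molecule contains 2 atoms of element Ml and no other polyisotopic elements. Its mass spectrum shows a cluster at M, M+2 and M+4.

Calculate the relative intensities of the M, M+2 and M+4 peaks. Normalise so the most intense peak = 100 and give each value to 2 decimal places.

100.00 : 67.40 : 11.36

The 2 Ml atoms are independent, so intensities follow the terms of (0.74793 + 0.25207)^2.
P(M) = 0.74793^2 = 0.559399
P(M+2) = 2 × 0.74793^1 × 0.25207^1 = 0.377061
P(M+4) = 0.25207^2 = 0.063539
The M peak is largest (0.559399); scaling to 100 gives 100.00 : 67.40 : 11.36.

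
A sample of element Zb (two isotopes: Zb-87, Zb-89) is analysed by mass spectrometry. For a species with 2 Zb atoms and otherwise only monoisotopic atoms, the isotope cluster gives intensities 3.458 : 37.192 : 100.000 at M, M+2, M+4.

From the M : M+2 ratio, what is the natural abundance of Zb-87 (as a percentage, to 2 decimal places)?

If p is the fraction of Zb that is Zb-87, then I(M+2)/I(M) = [C(2,1)·p^1·(1−p)] / p^2 = 2·(1−p)/p = 37.192/3.458 = 10.7553
(1−p)/p = 10.7553/2 = 5.3777  ⇒  p = 1/(1 + 5.3777) = 0.1568
Zb-87: 15.68%, Zb-89: 84.32%.

15.68%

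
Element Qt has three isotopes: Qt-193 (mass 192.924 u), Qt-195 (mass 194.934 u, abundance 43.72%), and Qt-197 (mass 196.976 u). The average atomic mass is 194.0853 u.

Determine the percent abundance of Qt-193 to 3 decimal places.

49.307%

Let x and y be the fractions of Qt-193 and Qt-197. Then x + y = 1 − 0.4372 = 0.5628 and 192.924x + 196.976y = 194.0853 − 0.4372×194.934 = 108.8601552.
Substituting: 192.924x + 196.976(0.5628 − x) = 108.8601552
(192.924 − 196.976)x = -1.9979376  ⇒  x = 0.49307, y = 0.06973
Qt-193: 49.307%, Qt-197: 6.973%.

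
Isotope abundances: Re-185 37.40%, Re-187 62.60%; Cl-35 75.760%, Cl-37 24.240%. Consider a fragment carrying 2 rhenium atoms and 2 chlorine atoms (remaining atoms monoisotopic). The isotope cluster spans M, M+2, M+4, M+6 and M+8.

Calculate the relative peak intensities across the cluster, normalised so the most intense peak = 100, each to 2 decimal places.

Rhenium pattern (n=2): 0.139876 : 0.468248 : 0.391876
Chlorine pattern (n=2): 0.57395776 : 0.36728448 : 0.05875776
Convolve the two distributions (both contribute in 2-u steps):
  M: 0.139876×0.57395776 = 0.080283
  M+2: 0.139876×0.36728448 + 0.468248×0.57395776 = 0.320129
  M+4: 0.139876×0.05875776 + 0.468248×0.36728448 + 0.391876×0.57395776 = 0.405119
  M+6: 0.468248×0.05875776 + 0.391876×0.36728448 = 0.171443
  M+8: 0.391876×0.05875776 = 0.023026
Scale to base peak (0.405119) = 100: 19.82 : 79.02 : 100.00 : 42.32 : 5.68

19.82 : 79.02 : 100.00 : 42.32 : 5.68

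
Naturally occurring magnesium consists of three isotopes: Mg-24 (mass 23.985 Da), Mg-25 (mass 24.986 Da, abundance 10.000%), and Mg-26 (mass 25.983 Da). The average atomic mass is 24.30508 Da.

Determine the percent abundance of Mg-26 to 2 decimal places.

11.01%

Let x and y be the fractions of Mg-24 and Mg-26. Then x + y = 1 − 0.10000 = 0.90000 and 23.985x + 25.983y = 24.30508 − 0.10000×24.986 = 21.80648.
Substituting: 23.985x + 25.983(0.90000 − x) = 21.80648
(23.985 − 25.983)x = -1.57822  ⇒  x = 0.78990, y = 0.11010
Mg-24: 78.99%, Mg-26: 11.01%.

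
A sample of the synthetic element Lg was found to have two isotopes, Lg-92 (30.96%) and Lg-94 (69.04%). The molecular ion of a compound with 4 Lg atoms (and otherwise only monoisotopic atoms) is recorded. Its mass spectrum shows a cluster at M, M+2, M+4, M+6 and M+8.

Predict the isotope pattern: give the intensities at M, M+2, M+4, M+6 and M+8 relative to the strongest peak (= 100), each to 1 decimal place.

Expanding (0.3096 + 0.6904)^4:
P(M) = 0.3096^4 = 0.009188
P(M+2) = 4 × 0.3096^3 × 0.6904^1 = 0.081953
P(M+4) = 6 × 0.3096^2 × 0.6904^2 = 0.274129
P(M+6) = 4 × 0.3096^1 × 0.6904^3 = 0.407533
P(M+8) = 0.6904^4 = 0.227197
The M+6 peak is largest (0.407533); scaling to 100 gives 2.3 : 20.1 : 67.3 : 100.0 : 55.7.

2.3 : 20.1 : 67.3 : 100.0 : 55.7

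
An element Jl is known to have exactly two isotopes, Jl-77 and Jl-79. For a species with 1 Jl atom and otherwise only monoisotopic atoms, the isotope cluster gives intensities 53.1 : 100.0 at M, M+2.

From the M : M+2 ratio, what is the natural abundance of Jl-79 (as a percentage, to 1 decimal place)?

65.3%

If p is the fraction of Jl that is Jl-77, then I(M+2)/I(M) = [C(1,1)·p^0·(1−p)] / p^1 = 1·(1−p)/p = 100.0/53.1 = 1.8832
(1−p)/p = 1.8832/1 = 1.8832  ⇒  p = 1/(1 + 1.8832) = 0.3468
Jl-77: 34.7%, Jl-79: 65.3%.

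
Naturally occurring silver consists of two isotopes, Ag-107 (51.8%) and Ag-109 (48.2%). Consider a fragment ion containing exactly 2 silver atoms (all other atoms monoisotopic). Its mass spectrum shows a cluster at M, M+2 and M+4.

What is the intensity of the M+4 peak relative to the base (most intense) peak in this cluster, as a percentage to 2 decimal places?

46.53%

(0.518 + 0.482)^2 gives M 0.2683, M+2 0.4994, M+4 0.2323; the largest is M+2.
P(M+2) = C(2,1) × 0.518^1 × 0.482^1 = 2 × 0.5180 × 0.4820 = 0.499352 (base)
P(M+4) = C(2,2) × 0.518^0 × 0.482^2 = 1 × 1.0000 × 0.232324 = 0.232324
Relative intensity = 0.232324 / 0.499352 × 100 = 46.53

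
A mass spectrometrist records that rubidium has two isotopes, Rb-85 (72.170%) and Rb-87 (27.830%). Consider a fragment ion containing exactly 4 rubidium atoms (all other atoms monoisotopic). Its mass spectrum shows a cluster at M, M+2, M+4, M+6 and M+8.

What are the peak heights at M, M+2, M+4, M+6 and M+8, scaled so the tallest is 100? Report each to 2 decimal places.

Expanding (0.72170 + 0.27830)^4:
P(M) = 0.72170^4 = 0.271286
P(M+2) = 4 × 0.72170^3 × 0.27830^1 = 0.418450
P(M+4) = 6 × 0.72170^2 × 0.27830^2 = 0.242042
P(M+6) = 4 × 0.72170^1 × 0.27830^3 = 0.062224
P(M+8) = 0.27830^4 = 0.005999
The M+2 peak is largest (0.418450); scaling to 100 gives 64.83 : 100.00 : 57.84 : 14.87 : 1.43.

64.83 : 100.00 : 57.84 : 14.87 : 1.43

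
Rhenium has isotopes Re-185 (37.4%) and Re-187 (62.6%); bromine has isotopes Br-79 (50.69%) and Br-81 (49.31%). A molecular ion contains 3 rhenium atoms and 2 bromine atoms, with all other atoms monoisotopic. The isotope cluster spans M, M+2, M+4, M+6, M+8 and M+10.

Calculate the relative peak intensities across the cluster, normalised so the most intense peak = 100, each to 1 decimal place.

Rhenium pattern (n=3): 0.05231362 : 0.26268713 : 0.43968487 : 0.24531438
Bromine pattern (n=2): 0.25694761 : 0.49990478 : 0.24314761
Convolve the two distributions (both contribute in 2-u steps):
  M: 0.05231362×0.25694761 = 0.013442
  M+2: 0.05231362×0.49990478 + 0.26268713×0.25694761 = 0.093649
  M+4: 0.05231362×0.24314761 + 0.26268713×0.49990478 + 0.43968487×0.25694761 = 0.257014
  M+6: 0.26268713×0.24314761 + 0.43968487×0.49990478 + 0.24531438×0.25694761 = 0.346705
  M+8: 0.43968487×0.24314761 + 0.24531438×0.49990478 = 0.229542
  M+10: 0.24531438×0.24314761 = 0.059648
Scale to base peak (0.346705) = 100: 3.9 : 27.0 : 74.1 : 100.0 : 66.2 : 17.2

3.9 : 27.0 : 74.1 : 100.0 : 66.2 : 17.2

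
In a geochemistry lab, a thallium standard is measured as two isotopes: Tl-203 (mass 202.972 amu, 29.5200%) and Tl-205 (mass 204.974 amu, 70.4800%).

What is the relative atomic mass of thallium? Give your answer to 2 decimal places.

204.38 amu

Weight each isotope mass by its fractional abundance: 0.295200 × 202.972 + 0.704800 × 204.974
= 59.9173 + 144.4657 = 204.3830 amu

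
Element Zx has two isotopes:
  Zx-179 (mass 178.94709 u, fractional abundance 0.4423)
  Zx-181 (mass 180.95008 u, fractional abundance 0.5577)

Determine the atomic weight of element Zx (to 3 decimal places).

180.064 u

The abundance-weighted mean is 0.4423 × 178.94709 + 0.5577 × 180.95008
= 79.148298 + 100.915860 = 180.064158 u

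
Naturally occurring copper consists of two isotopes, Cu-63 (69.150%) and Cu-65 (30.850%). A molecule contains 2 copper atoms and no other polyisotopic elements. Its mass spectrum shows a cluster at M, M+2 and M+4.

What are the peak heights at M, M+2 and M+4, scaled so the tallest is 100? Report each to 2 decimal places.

The 2 Cu atoms are independent, so intensities follow the terms of (0.69150 + 0.30850)^2.
P(M) = 0.69150^2 = 0.478172
P(M+2) = 2 × 0.69150^1 × 0.30850^1 = 0.426656
P(M+4) = 0.30850^2 = 0.095172
The M peak is largest (0.478172); scaling to 100 gives 100.00 : 89.23 : 19.90.

100.00 : 89.23 : 19.90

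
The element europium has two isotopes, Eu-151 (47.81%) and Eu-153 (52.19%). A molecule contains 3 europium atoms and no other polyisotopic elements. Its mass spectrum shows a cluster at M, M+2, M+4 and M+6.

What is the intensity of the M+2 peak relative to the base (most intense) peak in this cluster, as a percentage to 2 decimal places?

91.61%

Term probabilities: M 0.1093, M+2 0.3579, M+4 0.3907, M+6 0.1422. Base peak = M+4.
P(M+4) = C(3,2) × 0.4781^1 × 0.5219^2 = 3 × 0.4781 × 0.27237961 = 0.390674 (base)
P(M+2) = C(3,1) × 0.4781^2 × 0.5219^1 = 3 × 0.22857961 × 0.5219 = 0.357887
Relative intensity = 0.357887 / 0.390674 × 100 = 91.61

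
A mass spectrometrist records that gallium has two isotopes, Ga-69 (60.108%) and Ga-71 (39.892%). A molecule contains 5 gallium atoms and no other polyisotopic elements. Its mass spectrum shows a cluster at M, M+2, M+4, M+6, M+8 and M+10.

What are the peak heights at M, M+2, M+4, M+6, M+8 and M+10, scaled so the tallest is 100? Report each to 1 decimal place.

Each Ga atom is independently Ga-69 (p = 0.60108) or Ga-71 (q = 0.39892); the cluster is the binomial expansion (p + q)^5.
P(M) = 0.60108^5 = 0.078462
P(M+2) = 5 × 0.60108^4 × 0.39892^1 = 0.260366
P(M+4) = 10 × 0.60108^3 × 0.39892^2 = 0.345596
P(M+6) = 10 × 0.60108^2 × 0.39892^3 = 0.229362
P(M+8) = 5 × 0.60108^1 × 0.39892^4 = 0.076111
P(M+10) = 0.39892^5 = 0.010103
The M+4 peak is largest (0.345596); scaling to 100 gives 22.7 : 75.3 : 100.0 : 66.4 : 22.0 : 2.9.

22.7 : 75.3 : 100.0 : 66.4 : 22.0 : 2.9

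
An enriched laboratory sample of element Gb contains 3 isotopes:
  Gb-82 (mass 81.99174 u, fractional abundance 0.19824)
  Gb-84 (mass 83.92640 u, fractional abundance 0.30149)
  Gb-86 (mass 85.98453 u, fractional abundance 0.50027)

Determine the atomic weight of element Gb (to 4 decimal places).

84.5725 u

Weight each isotope mass by its fractional abundance: 0.19824 × 81.99174 + 0.30149 × 83.92640 + 0.50027 × 85.98453
= 16.254043 + 25.302970 + 43.015481 = 84.572494 u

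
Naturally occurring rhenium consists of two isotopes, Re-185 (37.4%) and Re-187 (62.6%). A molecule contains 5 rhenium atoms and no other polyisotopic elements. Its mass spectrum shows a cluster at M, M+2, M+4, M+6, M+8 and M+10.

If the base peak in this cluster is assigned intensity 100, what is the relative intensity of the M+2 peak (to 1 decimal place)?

17.8

(0.374 + 0.626)^5 gives M 0.0073, M+2 0.0612, M+4 0.2050, M+6 0.3431, M+8 0.2872, M+10 0.0961; the largest is M+6.
P(M+6) = C(5,3) × 0.374^2 × 0.626^3 = 10 × 0.139876 × 0.24531438 = 0.343136 (base)
P(M+2) = C(5,1) × 0.374^4 × 0.626^1 = 5 × 0.0195653 × 0.6260 = 0.061239
Relative intensity = 0.061239 / 0.343136 × 100 = 17.8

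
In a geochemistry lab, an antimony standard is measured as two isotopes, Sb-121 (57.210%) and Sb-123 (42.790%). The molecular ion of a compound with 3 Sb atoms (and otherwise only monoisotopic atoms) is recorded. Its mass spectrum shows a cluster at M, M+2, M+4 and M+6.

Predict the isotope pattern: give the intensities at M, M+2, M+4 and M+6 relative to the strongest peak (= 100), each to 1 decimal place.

44.6 : 100.0 : 74.8 : 18.6

The 3 Sb atoms are independent, so intensities follow the terms of (0.57210 + 0.42790)^3.
P(M) = 0.57210^3 = 0.187247
P(M+2) = 3 × 0.57210^2 × 0.42790^1 = 0.420153
P(M+4) = 3 × 0.57210^1 × 0.42790^2 = 0.314252
P(M+6) = 0.42790^3 = 0.078348
The M+2 peak is largest (0.420153); scaling to 100 gives 44.6 : 100.0 : 74.8 : 18.6.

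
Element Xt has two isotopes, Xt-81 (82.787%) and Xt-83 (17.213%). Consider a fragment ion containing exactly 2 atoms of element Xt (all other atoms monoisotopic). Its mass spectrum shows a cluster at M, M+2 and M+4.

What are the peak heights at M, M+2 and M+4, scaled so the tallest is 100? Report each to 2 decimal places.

100.00 : 41.58 : 4.32

The 2 Xt atoms are independent, so intensities follow the terms of (0.82787 + 0.17213)^2.
P(M) = 0.82787^2 = 0.685369
P(M+2) = 2 × 0.82787^1 × 0.17213^1 = 0.285003
P(M+4) = 0.17213^2 = 0.029629
The M peak is largest (0.685369); scaling to 100 gives 100.00 : 41.58 : 4.32.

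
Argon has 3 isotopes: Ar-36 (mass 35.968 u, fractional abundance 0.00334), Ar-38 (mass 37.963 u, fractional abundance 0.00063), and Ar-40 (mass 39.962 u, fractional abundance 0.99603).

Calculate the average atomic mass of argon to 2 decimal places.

39.95 u

Average mass = Σ (abundance × isotope mass) = 0.00334 × 35.968 + 0.00063 × 37.963 + 0.99603 × 39.962
= 0.1201 + 0.0239 + 39.8034 = 39.9474 u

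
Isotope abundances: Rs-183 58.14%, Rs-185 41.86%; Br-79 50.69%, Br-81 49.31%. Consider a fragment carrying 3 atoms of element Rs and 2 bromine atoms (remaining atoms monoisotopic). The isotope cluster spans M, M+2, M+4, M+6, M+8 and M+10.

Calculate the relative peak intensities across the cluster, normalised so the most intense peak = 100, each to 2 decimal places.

14.92 : 61.24 : 100.00 : 81.19 : 32.78 : 5.27

Element Rs pattern (n=3): 0.19652829 : 0.424493 : 0.30562912 : 0.07334959
Bromine pattern (n=2): 0.25694761 : 0.49990478 : 0.24314761
Convolve the two distributions (both contribute in 2-u steps):
  M: 0.19652829×0.25694761 = 0.050497
  M+2: 0.19652829×0.49990478 + 0.424493×0.25694761 = 0.207318
  M+4: 0.19652829×0.24314761 + 0.424493×0.49990478 + 0.30562912×0.25694761 = 0.338522
  M+6: 0.424493×0.24314761 + 0.30562912×0.49990478 + 0.07334959×0.25694761 = 0.274847
  M+8: 0.30562912×0.24314761 + 0.07334959×0.49990478 = 0.110981
  M+10: 0.07334959×0.24314761 = 0.017835
Scale to base peak (0.338522) = 100: 14.92 : 61.24 : 100.00 : 81.19 : 32.78 : 5.27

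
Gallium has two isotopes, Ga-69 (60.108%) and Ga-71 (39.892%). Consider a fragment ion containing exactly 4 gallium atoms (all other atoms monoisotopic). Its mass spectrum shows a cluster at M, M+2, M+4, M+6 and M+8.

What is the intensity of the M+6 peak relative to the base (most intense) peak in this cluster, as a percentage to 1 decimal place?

Binomial terms of (0.60108 + 0.39892)^4: M 0.1305, M+2 0.3465, M+4 0.3450, M+6 0.1526, M+8 0.0253 → M+2 is the base peak.
P(M+2) = C(4,1) × 0.60108^3 × 0.39892^1 = 4 × 0.2171685 × 0.39892 = 0.346531 (base)
P(M+6) = C(4,3) × 0.60108^1 × 0.39892^3 = 4 × 0.60108 × 0.063483 = 0.152633
Relative intensity = 0.152633 / 0.346531 × 100 = 44.0

44.0%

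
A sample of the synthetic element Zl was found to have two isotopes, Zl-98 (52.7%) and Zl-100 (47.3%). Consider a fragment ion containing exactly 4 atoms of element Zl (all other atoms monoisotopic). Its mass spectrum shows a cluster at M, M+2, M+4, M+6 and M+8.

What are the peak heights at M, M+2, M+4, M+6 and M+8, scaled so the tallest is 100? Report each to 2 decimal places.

Each Zl atom is independently Zl-98 (p = 0.527) or Zl-100 (q = 0.473); the cluster is the binomial expansion (p + q)^4.
P(M) = 0.527^4 = 0.077133
P(M+2) = 4 × 0.527^3 × 0.473^1 = 0.276919
P(M+4) = 6 × 0.527^2 × 0.473^2 = 0.372816
P(M+6) = 4 × 0.527^1 × 0.473^3 = 0.223077
P(M+8) = 0.473^4 = 0.050055
The M+4 peak is largest (0.372816); scaling to 100 gives 20.69 : 74.28 : 100.00 : 59.84 : 13.43.

20.69 : 74.28 : 100.00 : 59.84 : 13.43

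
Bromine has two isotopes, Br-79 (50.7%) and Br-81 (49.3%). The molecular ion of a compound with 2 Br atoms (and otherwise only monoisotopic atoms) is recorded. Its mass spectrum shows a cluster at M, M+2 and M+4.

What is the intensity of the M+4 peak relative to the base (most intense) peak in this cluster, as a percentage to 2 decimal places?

(0.507 + 0.493)^2 gives M 0.2570, M+2 0.4999, M+4 0.2430; the largest is M+2.
P(M+2) = C(2,1) × 0.507^1 × 0.493^1 = 2 × 0.5070 × 0.4930 = 0.499902 (base)
P(M+4) = C(2,2) × 0.507^0 × 0.493^2 = 1 × 1.0000 × 0.243049 = 0.243049
Relative intensity = 0.243049 / 0.499902 × 100 = 48.62

48.62%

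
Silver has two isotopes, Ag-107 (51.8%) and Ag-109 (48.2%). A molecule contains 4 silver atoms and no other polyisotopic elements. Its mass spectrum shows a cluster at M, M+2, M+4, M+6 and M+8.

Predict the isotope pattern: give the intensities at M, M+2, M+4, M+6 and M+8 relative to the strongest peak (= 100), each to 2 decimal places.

19.25 : 71.65 : 100.00 : 62.03 : 14.43

Each Ag atom is independently Ag-107 (p = 0.518) or Ag-109 (q = 0.482); the cluster is the binomial expansion (p + q)^4.
P(M) = 0.518^4 = 0.071998
P(M+2) = 4 × 0.518^3 × 0.482^1 = 0.267976
P(M+4) = 6 × 0.518^2 × 0.482^2 = 0.374029
P(M+6) = 4 × 0.518^1 × 0.482^3 = 0.232023
P(M+8) = 0.482^4 = 0.053974
The M+4 peak is largest (0.374029); scaling to 100 gives 19.25 : 71.65 : 100.00 : 62.03 : 14.43.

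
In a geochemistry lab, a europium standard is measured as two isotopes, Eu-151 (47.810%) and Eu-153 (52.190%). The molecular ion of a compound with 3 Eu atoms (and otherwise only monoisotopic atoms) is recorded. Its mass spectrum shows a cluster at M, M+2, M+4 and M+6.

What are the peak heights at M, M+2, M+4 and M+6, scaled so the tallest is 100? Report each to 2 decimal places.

27.97 : 91.61 : 100.00 : 36.39

Each Eu atom is independently Eu-151 (p = 0.47810) or Eu-153 (q = 0.52190); the cluster is the binomial expansion (p + q)^3.
P(M) = 0.47810^3 = 0.109284
P(M+2) = 3 × 0.47810^2 × 0.52190^1 = 0.357887
P(M+4) = 3 × 0.47810^1 × 0.52190^2 = 0.390674
P(M+6) = 0.52190^3 = 0.142155
The M+4 peak is largest (0.390674); scaling to 100 gives 27.97 : 91.61 : 100.00 : 36.39.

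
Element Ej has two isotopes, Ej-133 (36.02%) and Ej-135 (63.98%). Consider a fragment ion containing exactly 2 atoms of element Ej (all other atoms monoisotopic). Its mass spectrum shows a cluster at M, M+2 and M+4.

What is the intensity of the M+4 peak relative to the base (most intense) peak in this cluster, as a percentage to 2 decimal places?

88.81%

Term probabilities: M 0.1297, M+2 0.4609, M+4 0.4093. Base peak = M+2.
P(M+2) = C(2,1) × 0.3602^1 × 0.6398^1 = 2 × 0.3602 × 0.6398 = 0.460912 (base)
P(M+4) = C(2,2) × 0.3602^0 × 0.6398^2 = 1 × 1.0000 × 0.40934404 = 0.409344
Relative intensity = 0.409344 / 0.460912 × 100 = 88.81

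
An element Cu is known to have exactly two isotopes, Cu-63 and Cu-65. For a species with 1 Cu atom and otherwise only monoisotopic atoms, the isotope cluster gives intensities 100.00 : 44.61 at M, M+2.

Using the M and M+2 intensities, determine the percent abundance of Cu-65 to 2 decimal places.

Let p = fractional abundance of Cu-63. I(M+2)/I(M) = [C(1,1)·p^0·(1−p)] / p^1 = 1·(1−p)/p = 44.61/100.00 = 0.4461
(1−p)/p = 0.4461/1 = 0.4461  ⇒  p = 1/(1 + 0.4461) = 0.6915
Cu-63: 69.15%, Cu-65: 30.85%.

30.85%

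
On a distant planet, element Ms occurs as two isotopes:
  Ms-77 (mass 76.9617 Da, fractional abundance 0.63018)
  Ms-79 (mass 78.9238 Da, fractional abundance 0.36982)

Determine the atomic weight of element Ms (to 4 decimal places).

77.6873 Da

The abundance-weighted mean is 0.63018 × 76.9617 + 0.36982 × 78.9238
= 48.49972 + 29.18760 = 77.68732 Da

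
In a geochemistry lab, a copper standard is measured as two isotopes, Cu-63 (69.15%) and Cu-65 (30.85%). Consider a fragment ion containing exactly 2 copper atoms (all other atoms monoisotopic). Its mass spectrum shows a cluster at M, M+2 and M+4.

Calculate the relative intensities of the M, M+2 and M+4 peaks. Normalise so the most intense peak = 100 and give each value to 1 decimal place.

The 2 Cu atoms are independent, so intensities follow the terms of (0.6915 + 0.3085)^2.
P(M) = 0.6915^2 = 0.478172
P(M+2) = 2 × 0.6915^1 × 0.3085^1 = 0.426656
P(M+4) = 0.3085^2 = 0.095172
The M peak is largest (0.478172); scaling to 100 gives 100.0 : 89.2 : 19.9.

100.0 : 89.2 : 19.9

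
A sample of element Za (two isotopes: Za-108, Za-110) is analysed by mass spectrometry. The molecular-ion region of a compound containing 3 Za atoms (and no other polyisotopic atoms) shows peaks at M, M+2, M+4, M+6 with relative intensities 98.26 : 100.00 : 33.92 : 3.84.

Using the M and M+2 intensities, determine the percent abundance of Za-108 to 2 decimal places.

74.67%

If p is the fraction of Za that is Za-108, then I(M+2)/I(M) = [C(3,1)·p^2·(1−p)] / p^3 = 3·(1−p)/p = 100.00/98.26 = 1.0177
(1−p)/p = 1.0177/3 = 0.3392  ⇒  p = 1/(1 + 0.3392) = 0.7467
Za-108: 74.67%, Za-110: 25.33%.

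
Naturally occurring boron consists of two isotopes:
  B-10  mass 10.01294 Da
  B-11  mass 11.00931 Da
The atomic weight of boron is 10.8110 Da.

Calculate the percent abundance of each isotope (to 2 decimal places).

Let x be the fractional abundance of B-10; then B-11 has abundance 1 − x.
10.01294·x + 11.00931·(1 − x) = 10.8110
(10.01294 − 11.00931)·x = 10.8110 − 11.00931
x = -0.19831 / -0.99637 = 0.19903 → 19.90% B-10, 80.10% B-11.

B-10: 19.90%, B-11: 80.10%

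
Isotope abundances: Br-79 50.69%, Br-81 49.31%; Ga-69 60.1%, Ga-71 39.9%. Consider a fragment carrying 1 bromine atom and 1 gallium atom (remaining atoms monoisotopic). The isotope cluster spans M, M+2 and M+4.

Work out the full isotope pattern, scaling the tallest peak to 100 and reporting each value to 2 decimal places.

61.10 : 100.00 : 39.46

Bromine pattern (n=1): 0.5069 : 0.4931
Gallium pattern (n=1): 0.6010 : 0.3990
Convolve the two distributions (both contribute in 2-u steps):
  M: 0.5069×0.6010 = 0.304647
  M+2: 0.5069×0.3990 + 0.4931×0.6010 = 0.498606
  M+4: 0.4931×0.3990 = 0.196747
Scale to base peak (0.498606) = 100: 61.10 : 100.00 : 39.46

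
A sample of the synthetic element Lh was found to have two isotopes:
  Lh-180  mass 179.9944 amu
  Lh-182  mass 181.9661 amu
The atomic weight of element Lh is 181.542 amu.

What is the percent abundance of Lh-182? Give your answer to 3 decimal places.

78.491%

With x = fraction of Lh-180 (so Lh-182 is 1 − x):
179.9944·x + 181.9661·(1 − x) = 181.542
(179.9944 − 181.9661)·x = 181.542 − 181.9661
x = -0.4241 / -1.9717 = 0.21509 → 21.509% Lh-180, 78.491% Lh-182.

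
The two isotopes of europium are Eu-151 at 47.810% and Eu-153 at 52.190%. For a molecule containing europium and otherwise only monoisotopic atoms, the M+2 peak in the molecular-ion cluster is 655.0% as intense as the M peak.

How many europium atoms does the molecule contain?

With n Eu atoms, P(M+2)/P(M) = C(n,1)·p^(n−1)q / p^n = n·q/p = n · 0.52190/0.47810.
n = 6.550 × 0.47810/0.52190 = 6.00 ≈ 6

6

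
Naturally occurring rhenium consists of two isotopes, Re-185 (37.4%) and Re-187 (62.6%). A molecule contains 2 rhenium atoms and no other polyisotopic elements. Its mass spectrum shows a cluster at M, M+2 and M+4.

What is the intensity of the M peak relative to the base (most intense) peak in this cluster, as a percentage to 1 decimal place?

29.9%

(0.374 + 0.626)^2 gives M 0.1399, M+2 0.4682, M+4 0.3919; the largest is M+2.
P(M+2) = C(2,1) × 0.374^1 × 0.626^1 = 2 × 0.3740 × 0.6260 = 0.468248 (base)
P(M) = C(2,0) × 0.374^2 × 0.626^0 = 1 × 0.139876 × 1.0000 = 0.139876
Relative intensity = 0.139876 / 0.468248 × 100 = 29.9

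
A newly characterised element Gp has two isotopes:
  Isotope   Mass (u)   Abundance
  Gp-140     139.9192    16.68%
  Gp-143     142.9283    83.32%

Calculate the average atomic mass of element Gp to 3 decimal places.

Ar = Σ fᵢ·mᵢ = 0.1668 × 139.9192 + 0.8332 × 142.9283
= 23.33852 + 119.08786 = 142.42638 u

142.426 u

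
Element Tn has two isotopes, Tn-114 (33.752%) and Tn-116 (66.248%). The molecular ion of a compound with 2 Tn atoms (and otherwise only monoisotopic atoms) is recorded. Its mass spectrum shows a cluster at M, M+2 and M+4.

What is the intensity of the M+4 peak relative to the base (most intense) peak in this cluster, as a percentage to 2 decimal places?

Term probabilities: M 0.1139, M+2 0.4472, M+4 0.4389. Base peak = M+2.
P(M+2) = C(2,1) × 0.33752^1 × 0.66248^1 = 2 × 0.33752 × 0.66248 = 0.447200 (base)
P(M+4) = C(2,2) × 0.33752^0 × 0.66248^2 = 1 × 1.0000 × 0.43887975 = 0.438880
Relative intensity = 0.438880 / 0.447200 × 100 = 98.14

98.14%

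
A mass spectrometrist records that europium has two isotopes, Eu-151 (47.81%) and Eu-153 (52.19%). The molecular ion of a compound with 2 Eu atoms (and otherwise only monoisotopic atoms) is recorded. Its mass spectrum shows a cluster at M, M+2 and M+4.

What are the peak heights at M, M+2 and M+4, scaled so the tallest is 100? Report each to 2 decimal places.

Each Eu atom is independently Eu-151 (p = 0.4781) or Eu-153 (q = 0.5219); the cluster is the binomial expansion (p + q)^2.
P(M) = 0.4781^2 = 0.228580
P(M+2) = 2 × 0.4781^1 × 0.5219^1 = 0.499041
P(M+4) = 0.5219^2 = 0.272380
The M+2 peak is largest (0.499041); scaling to 100 gives 45.80 : 100.00 : 54.58.

45.80 : 100.00 : 54.58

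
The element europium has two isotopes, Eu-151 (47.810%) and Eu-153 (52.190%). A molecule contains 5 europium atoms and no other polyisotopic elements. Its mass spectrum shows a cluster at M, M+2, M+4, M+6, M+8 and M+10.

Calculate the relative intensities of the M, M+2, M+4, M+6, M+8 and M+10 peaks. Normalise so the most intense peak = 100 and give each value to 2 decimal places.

7.69 : 41.96 : 91.61 : 100.00 : 54.58 : 11.92

The 5 Eu atoms are independent, so intensities follow the terms of (0.47810 + 0.52190)^5.
P(M) = 0.47810^5 = 0.024980
P(M+2) = 5 × 0.47810^4 × 0.52190^1 = 0.136343
P(M+4) = 10 × 0.47810^3 × 0.52190^2 = 0.297667
P(M+6) = 10 × 0.47810^2 × 0.52190^3 = 0.324937
P(M+8) = 5 × 0.47810^1 × 0.52190^4 = 0.177353
P(M+10) = 0.52190^5 = 0.038720
The M+6 peak is largest (0.324937); scaling to 100 gives 7.69 : 41.96 : 91.61 : 100.00 : 54.58 : 11.92.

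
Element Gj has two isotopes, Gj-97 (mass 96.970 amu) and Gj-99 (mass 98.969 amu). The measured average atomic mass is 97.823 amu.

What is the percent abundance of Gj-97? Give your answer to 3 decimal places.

57.329%

Writing the weighted mean with unknown fraction x of Gj-97:
96.970·x + 98.969·(1 − x) = 97.823
(96.970 − 98.969)·x = 97.823 − 98.969
x = -1.146 / -1.999 = 0.57329 → 57.329% Gj-97, 42.671% Gj-99.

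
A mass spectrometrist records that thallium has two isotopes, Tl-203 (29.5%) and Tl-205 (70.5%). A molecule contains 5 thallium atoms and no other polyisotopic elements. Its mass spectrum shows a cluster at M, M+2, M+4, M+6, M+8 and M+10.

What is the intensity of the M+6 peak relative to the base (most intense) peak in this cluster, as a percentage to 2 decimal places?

Binomial terms of (0.295 + 0.705)^5: M 0.0022, M+2 0.0267, M+4 0.1276, M+6 0.3049, M+8 0.3644, M+10 0.1742 → M+8 is the base peak.
P(M+8) = C(5,4) × 0.295^1 × 0.705^4 = 5 × 0.2950 × 0.24703385 = 0.364375 (base)
P(M+6) = C(5,3) × 0.295^2 × 0.705^3 = 10 × 0.087025 × 0.35040263 = 0.304938
Relative intensity = 0.304938 / 0.364375 × 100 = 83.69

83.69%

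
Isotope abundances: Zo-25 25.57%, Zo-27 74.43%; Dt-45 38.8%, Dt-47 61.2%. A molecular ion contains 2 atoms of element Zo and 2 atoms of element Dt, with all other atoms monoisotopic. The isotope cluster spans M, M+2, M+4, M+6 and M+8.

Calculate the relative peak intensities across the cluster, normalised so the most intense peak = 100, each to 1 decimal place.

2.4 : 21.8 : 71.2 : 100.0 : 51.1

Element Zo pattern (n=2): 0.06538249 : 0.38063502 : 0.55398249
Element Dt pattern (n=2): 0.150544 : 0.474912 : 0.374544
Convolve the two distributions (both contribute in 2-u steps):
  M: 0.06538249×0.150544 = 0.009843
  M+2: 0.06538249×0.474912 + 0.38063502×0.150544 = 0.088353
  M+4: 0.06538249×0.374544 + 0.38063502×0.474912 + 0.55398249×0.150544 = 0.288655
  M+6: 0.38063502×0.374544 + 0.55398249×0.474912 = 0.405657
  M+8: 0.55398249×0.374544 = 0.207491
Scale to base peak (0.405657) = 100: 2.4 : 21.8 : 71.2 : 100.0 : 51.1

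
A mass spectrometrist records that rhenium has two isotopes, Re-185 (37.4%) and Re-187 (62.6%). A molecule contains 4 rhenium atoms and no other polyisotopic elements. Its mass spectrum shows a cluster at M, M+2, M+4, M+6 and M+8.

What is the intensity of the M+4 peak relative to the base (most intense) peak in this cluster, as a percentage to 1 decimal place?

89.6%

(0.374 + 0.626)^4 gives M 0.0196, M+2 0.1310, M+4 0.3289, M+6 0.3670, M+8 0.1536; the largest is M+6.
P(M+6) = C(4,3) × 0.374^1 × 0.626^3 = 4 × 0.3740 × 0.24531438 = 0.366990 (base)
P(M+4) = C(4,2) × 0.374^2 × 0.626^2 = 6 × 0.139876 × 0.391876 = 0.328884
Relative intensity = 0.328884 / 0.366990 × 100 = 89.6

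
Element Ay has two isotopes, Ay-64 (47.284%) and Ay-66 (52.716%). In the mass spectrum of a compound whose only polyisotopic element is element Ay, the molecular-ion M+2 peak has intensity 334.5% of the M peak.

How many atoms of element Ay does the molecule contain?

3

The M+2/M ratio from n Ay atoms is n · q/p = n · 0.52716/0.47284.
n = 3.345 × 0.47284/0.52716 = 3.00 ≈ 3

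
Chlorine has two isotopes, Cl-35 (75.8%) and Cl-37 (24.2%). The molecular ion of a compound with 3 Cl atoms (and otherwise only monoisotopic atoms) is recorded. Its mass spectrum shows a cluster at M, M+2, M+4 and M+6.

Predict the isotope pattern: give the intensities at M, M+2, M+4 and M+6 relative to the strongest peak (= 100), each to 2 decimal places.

Expanding (0.758 + 0.242)^3:
P(M) = 0.758^3 = 0.435520
P(M+2) = 3 × 0.758^2 × 0.242^1 = 0.417133
P(M+4) = 3 × 0.758^1 × 0.242^2 = 0.133175
P(M+6) = 0.242^3 = 0.014172
The M peak is largest (0.435520); scaling to 100 gives 100.00 : 95.78 : 30.58 : 3.25.

100.00 : 95.78 : 30.58 : 3.25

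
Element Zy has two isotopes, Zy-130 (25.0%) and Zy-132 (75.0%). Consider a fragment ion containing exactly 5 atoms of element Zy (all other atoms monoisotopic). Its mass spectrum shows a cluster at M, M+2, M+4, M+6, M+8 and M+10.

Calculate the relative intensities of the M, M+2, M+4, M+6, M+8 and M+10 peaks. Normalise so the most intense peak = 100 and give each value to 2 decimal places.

0.25 : 3.70 : 22.22 : 66.67 : 100.00 : 60.00

The 5 Zy atoms are independent, so intensities follow the terms of (0.250 + 0.750)^5.
P(M) = 0.250^5 = 0.000977
P(M+2) = 5 × 0.250^4 × 0.750^1 = 0.014648
P(M+4) = 10 × 0.250^3 × 0.750^2 = 0.087891
P(M+6) = 10 × 0.250^2 × 0.750^3 = 0.263672
P(M+8) = 5 × 0.250^1 × 0.750^4 = 0.395508
P(M+10) = 0.750^5 = 0.237305
The M+8 peak is largest (0.395508); scaling to 100 gives 0.25 : 3.70 : 22.22 : 66.67 : 100.00 : 60.00.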